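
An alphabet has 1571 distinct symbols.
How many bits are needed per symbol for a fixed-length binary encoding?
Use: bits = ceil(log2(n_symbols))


log2(1571) = 10.6175
Bracket: 2^10 = 1024 < 1571 <= 2^11 = 2048
So ceil(log2(1571)) = 11

bits = ceil(log2(1571)) = ceil(10.6175) = 11 bits


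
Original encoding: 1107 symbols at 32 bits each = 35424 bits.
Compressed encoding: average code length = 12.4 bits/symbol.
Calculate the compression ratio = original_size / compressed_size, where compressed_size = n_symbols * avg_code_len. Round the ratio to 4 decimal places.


original_size = n_symbols * orig_bits = 1107 * 32 = 35424 bits
compressed_size = n_symbols * avg_code_len = 1107 * 12.4 = 13726.8 bits
ratio = original_size / compressed_size = 35424 / 13726.8 = 2.5806

Compression ratio = 2.5806


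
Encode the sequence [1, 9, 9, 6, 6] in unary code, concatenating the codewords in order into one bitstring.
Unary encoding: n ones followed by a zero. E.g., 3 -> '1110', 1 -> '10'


Encode each number as n ones followed by a terminating 0:
  1 -> 10 (2 bits)
  9 -> 1111111110 (10 bits)
  9 -> 1111111110 (10 bits)
  6 -> 1111110 (7 bits)
  6 -> 1111110 (7 bits)
Total length = 2 + 10 + 10 + 7 + 7 = 36 bits.

Unary([1, 9, 9, 6, 6]) = 101111111110111111111011111101111110 (36 bits)


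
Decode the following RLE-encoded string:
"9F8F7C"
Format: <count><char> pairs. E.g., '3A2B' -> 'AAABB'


Expanding each <count><char> pair:
  9F -> 'FFFFFFFFF'
  8F -> 'FFFFFFFF'
  7C -> 'CCCCCCC'

Decoded = FFFFFFFFFFFFFFFFFCCCCCCC


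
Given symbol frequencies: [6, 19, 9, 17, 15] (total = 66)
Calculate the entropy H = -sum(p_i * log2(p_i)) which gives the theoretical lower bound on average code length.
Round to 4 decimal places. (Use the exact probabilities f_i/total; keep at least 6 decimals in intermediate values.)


Per-symbol terms -p_i * log2(p_i) with p_i = f_i/66:
  p = 6/66 = 0.090909: log2(p) = -3.459432, -p*log2(p) = 0.314494
  p = 19/66 = 0.287879: log2(p) = -1.796467, -p*log2(p) = 0.517165
  p = 9/66 = 0.136364: log2(p) = -2.874469, -p*log2(p) = 0.391973
  p = 17/66 = 0.257576: log2(p) = -1.956931, -p*log2(p) = 0.504058
  p = 15/66 = 0.227273: log2(p) = -2.137504, -p*log2(p) = 0.485796
H = 0.314494 + 0.517165 + 0.391973 + 0.504058 + 0.485796 = 2.213486

H = 2.2135 bits/symbol


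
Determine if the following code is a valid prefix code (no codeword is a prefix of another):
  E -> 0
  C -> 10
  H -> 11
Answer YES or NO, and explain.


Checking each pair (does one codeword prefix another?):
  E='0' vs C='10': no prefix
  E='0' vs H='11': no prefix
  C='10' vs E='0': no prefix
  C='10' vs H='11': no prefix
  H='11' vs E='0': no prefix
  H='11' vs C='10': no prefix
No violation found over all pairs.

YES -- this is a valid prefix code. No codeword is a prefix of any other codeword.


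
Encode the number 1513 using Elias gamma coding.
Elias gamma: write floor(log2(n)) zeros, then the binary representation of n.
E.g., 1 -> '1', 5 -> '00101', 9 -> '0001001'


num_bits = floor(log2(1513)) + 1 = 11
leading_zeros = num_bits - 1 = 10
binary(1513) = 10111101001

Elias gamma(1513) = '0000000000' + '10111101001' = 000000000010111101001 (21 bits)


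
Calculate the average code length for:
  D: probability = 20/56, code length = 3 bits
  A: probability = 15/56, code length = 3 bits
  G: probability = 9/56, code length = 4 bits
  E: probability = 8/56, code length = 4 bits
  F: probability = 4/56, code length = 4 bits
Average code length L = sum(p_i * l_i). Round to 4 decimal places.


Weighted contributions p_i * l_i:
  D: (20/56) * 3 = 60/56
  A: (15/56) * 3 = 45/56
  G: (9/56) * 4 = 36/56
  E: (8/56) * 4 = 32/56
  F: (4/56) * 4 = 16/56
Sum = (60 + 45 + 36 + 32 + 16)/56 = 189/56

L = 189/56 = 3.3750 bits/symbol


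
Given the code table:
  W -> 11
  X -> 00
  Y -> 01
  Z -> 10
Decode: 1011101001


Decoding:
10 -> Z
11 -> W
10 -> Z
10 -> Z
01 -> Y


Result: ZWZZY


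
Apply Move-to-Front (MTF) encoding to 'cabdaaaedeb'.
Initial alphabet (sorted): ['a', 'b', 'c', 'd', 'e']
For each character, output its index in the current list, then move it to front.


MTF encoding:
'c': index 2 in ['a', 'b', 'c', 'd', 'e'] -> ['c', 'a', 'b', 'd', 'e']
'a': index 1 in ['c', 'a', 'b', 'd', 'e'] -> ['a', 'c', 'b', 'd', 'e']
'b': index 2 in ['a', 'c', 'b', 'd', 'e'] -> ['b', 'a', 'c', 'd', 'e']
'd': index 3 in ['b', 'a', 'c', 'd', 'e'] -> ['d', 'b', 'a', 'c', 'e']
'a': index 2 in ['d', 'b', 'a', 'c', 'e'] -> ['a', 'd', 'b', 'c', 'e']
'a': index 0 in ['a', 'd', 'b', 'c', 'e'] -> ['a', 'd', 'b', 'c', 'e']
'a': index 0 in ['a', 'd', 'b', 'c', 'e'] -> ['a', 'd', 'b', 'c', 'e']
'e': index 4 in ['a', 'd', 'b', 'c', 'e'] -> ['e', 'a', 'd', 'b', 'c']
'd': index 2 in ['e', 'a', 'd', 'b', 'c'] -> ['d', 'e', 'a', 'b', 'c']
'e': index 1 in ['d', 'e', 'a', 'b', 'c'] -> ['e', 'd', 'a', 'b', 'c']
'b': index 3 in ['e', 'd', 'a', 'b', 'c'] -> ['b', 'e', 'd', 'a', 'c']


Output: [2, 1, 2, 3, 2, 0, 0, 4, 2, 1, 3]


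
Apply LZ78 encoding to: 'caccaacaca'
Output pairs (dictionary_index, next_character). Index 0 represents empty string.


LZ78 encoding steps:
Dictionary: {0: ''}
Step 1: w='' (idx 0), next='c' -> output (0, 'c'), add 'c' as idx 1
Step 2: w='' (idx 0), next='a' -> output (0, 'a'), add 'a' as idx 2
Step 3: w='c' (idx 1), next='c' -> output (1, 'c'), add 'cc' as idx 3
Step 4: w='a' (idx 2), next='a' -> output (2, 'a'), add 'aa' as idx 4
Step 5: w='c' (idx 1), next='a' -> output (1, 'a'), add 'ca' as idx 5
Step 6: w='ca' (idx 5), end of input -> output (5, '')


Encoded: [(0, 'c'), (0, 'a'), (1, 'c'), (2, 'a'), (1, 'a'), (5, '')]


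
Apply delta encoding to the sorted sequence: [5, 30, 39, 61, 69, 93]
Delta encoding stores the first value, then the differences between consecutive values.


First value: 5
Deltas:
  30 - 5 = 25
  39 - 30 = 9
  61 - 39 = 22
  69 - 61 = 8
  93 - 69 = 24


Delta encoded: [5, 25, 9, 22, 8, 24]


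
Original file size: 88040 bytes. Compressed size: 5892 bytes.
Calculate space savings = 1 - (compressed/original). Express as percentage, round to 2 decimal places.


ratio = compressed/original = 5892/88040 = 0.066924
savings = 1 - ratio = 1 - 0.066924 = 0.933076
as a percentage: 0.933076 * 100 = 93.31%

Space savings = 1 - 5892/88040 = 93.31%


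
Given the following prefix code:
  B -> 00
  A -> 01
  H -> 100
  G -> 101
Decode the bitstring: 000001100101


Decoding step by step:
Bits 00 -> B
Bits 00 -> B
Bits 01 -> A
Bits 100 -> H
Bits 101 -> G


Decoded message: BBAHG


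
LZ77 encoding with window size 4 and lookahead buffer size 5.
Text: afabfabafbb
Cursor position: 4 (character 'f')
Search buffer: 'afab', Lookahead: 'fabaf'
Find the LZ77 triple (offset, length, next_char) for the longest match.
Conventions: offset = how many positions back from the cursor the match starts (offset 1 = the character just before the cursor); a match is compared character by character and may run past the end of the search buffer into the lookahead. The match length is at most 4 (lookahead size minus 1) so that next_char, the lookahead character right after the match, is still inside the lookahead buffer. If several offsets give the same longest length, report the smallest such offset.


Try each offset into the search buffer:
  offset=1 (pos 3, char 'b'): match length 0
  offset=2 (pos 2, char 'a'): match length 0
  offset=3 (pos 1, char 'f'): match length 3
  offset=4 (pos 0, char 'a'): match length 0
Longest match has length 3 at offset 3.
next_char = character at position 4 + 3 = 7 -> 'a'

Best match: offset=3, length=3 (matching 'fab' starting at position 1)
LZ77 triple: (3, 3, 'a')


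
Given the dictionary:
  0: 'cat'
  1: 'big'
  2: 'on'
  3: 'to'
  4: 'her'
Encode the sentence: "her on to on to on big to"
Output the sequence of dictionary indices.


Look up each word in the dictionary:
  'her' -> 4
  'on' -> 2
  'to' -> 3
  'on' -> 2
  'to' -> 3
  'on' -> 2
  'big' -> 1
  'to' -> 3

Encoded: [4, 2, 3, 2, 3, 2, 1, 3]


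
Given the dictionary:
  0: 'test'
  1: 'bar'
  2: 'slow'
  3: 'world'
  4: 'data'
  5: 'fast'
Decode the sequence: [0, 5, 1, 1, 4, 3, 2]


Look up each index in the dictionary:
  0 -> 'test'
  5 -> 'fast'
  1 -> 'bar'
  1 -> 'bar'
  4 -> 'data'
  3 -> 'world'
  2 -> 'slow'

Decoded: "test fast bar bar data world slow"


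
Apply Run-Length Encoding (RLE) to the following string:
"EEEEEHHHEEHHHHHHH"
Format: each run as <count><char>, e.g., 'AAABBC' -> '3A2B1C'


Scanning runs left to right:
  i=0: run of 'E' x 5 -> '5E'
  i=5: run of 'H' x 3 -> '3H'
  i=8: run of 'E' x 2 -> '2E'
  i=10: run of 'H' x 7 -> '7H'

RLE = 5E3H2E7H


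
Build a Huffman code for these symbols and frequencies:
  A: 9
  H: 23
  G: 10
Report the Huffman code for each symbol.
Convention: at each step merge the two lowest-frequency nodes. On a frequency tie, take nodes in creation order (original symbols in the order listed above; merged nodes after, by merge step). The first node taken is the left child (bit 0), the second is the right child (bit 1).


Huffman tree construction:
Step 1: Merge A(9) + G(10) = 19
Step 2: Merge (A+G)(19) + H(23) = 42
Read each symbol's code off the tree from the root (left child = 0, right child = 1).

Codes:
  A: 00 (length 2)
  H: 1 (length 1)
  G: 01 (length 2)
Average code length: 61/42 = 1.4524 bits/symbol


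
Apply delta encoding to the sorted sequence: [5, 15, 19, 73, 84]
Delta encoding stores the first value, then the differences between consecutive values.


First value: 5
Deltas:
  15 - 5 = 10
  19 - 15 = 4
  73 - 19 = 54
  84 - 73 = 11


Delta encoded: [5, 10, 4, 54, 11]


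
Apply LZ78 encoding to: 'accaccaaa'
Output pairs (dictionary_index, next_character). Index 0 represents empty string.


LZ78 encoding steps:
Dictionary: {0: ''}
Step 1: w='' (idx 0), next='a' -> output (0, 'a'), add 'a' as idx 1
Step 2: w='' (idx 0), next='c' -> output (0, 'c'), add 'c' as idx 2
Step 3: w='c' (idx 2), next='a' -> output (2, 'a'), add 'ca' as idx 3
Step 4: w='c' (idx 2), next='c' -> output (2, 'c'), add 'cc' as idx 4
Step 5: w='a' (idx 1), next='a' -> output (1, 'a'), add 'aa' as idx 5
Step 6: w='a' (idx 1), end of input -> output (1, '')


Encoded: [(0, 'a'), (0, 'c'), (2, 'a'), (2, 'c'), (1, 'a'), (1, '')]


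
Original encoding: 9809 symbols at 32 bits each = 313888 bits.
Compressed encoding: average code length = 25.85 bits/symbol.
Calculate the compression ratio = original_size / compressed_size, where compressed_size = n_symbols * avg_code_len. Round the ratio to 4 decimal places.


original_size = n_symbols * orig_bits = 9809 * 32 = 313888 bits
compressed_size = n_symbols * avg_code_len = 9809 * 25.85 = 253562.65 bits
ratio = original_size / compressed_size = 313888 / 253562.65 = 1.2379

Compression ratio = 1.2379


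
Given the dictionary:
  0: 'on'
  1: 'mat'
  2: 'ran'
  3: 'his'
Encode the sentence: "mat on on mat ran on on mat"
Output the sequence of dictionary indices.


Look up each word in the dictionary:
  'mat' -> 1
  'on' -> 0
  'on' -> 0
  'mat' -> 1
  'ran' -> 2
  'on' -> 0
  'on' -> 0
  'mat' -> 1

Encoded: [1, 0, 0, 1, 2, 0, 0, 1]


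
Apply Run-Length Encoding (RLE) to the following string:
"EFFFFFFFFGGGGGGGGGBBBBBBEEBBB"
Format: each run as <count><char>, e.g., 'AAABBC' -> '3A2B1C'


Scanning runs left to right:
  i=0: run of 'E' x 1 -> '1E'
  i=1: run of 'F' x 8 -> '8F'
  i=9: run of 'G' x 9 -> '9G'
  i=18: run of 'B' x 6 -> '6B'
  i=24: run of 'E' x 2 -> '2E'
  i=26: run of 'B' x 3 -> '3B'

RLE = 1E8F9G6B2E3B


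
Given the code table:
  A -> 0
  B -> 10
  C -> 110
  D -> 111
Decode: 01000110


Decoding:
0 -> A
10 -> B
0 -> A
0 -> A
110 -> C


Result: ABAAC


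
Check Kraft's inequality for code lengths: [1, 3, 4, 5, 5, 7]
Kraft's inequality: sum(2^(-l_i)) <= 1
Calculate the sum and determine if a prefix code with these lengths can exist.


Sum = 2^(-1) + 2^(-3) + 2^(-4) + 2^(-5) + 2^(-5) + 2^(-7)
    = 0.5 + 0.125 + 0.0625 + 0.03125 + 0.03125 + 0.0078125
    = 97/128 = 0.7578125
Since 0.7578125 <= 1, Kraft's inequality IS satisfied.
A prefix code with these lengths CAN exist.

Kraft sum = 0.7578125. Satisfied.


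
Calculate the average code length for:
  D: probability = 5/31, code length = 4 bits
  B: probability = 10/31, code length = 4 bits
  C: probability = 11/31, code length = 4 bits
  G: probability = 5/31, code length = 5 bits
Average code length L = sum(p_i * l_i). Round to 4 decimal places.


Weighted contributions p_i * l_i:
  D: (5/31) * 4 = 20/31
  B: (10/31) * 4 = 40/31
  C: (11/31) * 4 = 44/31
  G: (5/31) * 5 = 25/31
Sum = (20 + 40 + 44 + 25)/31 = 129/31

L = 129/31 = 4.1613 bits/symbol


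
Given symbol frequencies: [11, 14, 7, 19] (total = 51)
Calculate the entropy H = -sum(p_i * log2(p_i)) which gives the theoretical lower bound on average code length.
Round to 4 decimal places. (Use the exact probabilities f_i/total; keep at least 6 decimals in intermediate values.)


Per-symbol terms -p_i * log2(p_i) with p_i = f_i/51:
  p = 11/51 = 0.215686: log2(p) = -2.212994, -p*log2(p) = 0.477312
  p = 14/51 = 0.274510: log2(p) = -1.865070, -p*log2(p) = 0.511980
  p = 7/51 = 0.137255: log2(p) = -2.865070, -p*log2(p) = 0.393245
  p = 19/51 = 0.372549: log2(p) = -1.424498, -p*log2(p) = 0.530695
H = 0.477312 + 0.511980 + 0.393245 + 0.530695 = 1.913232

H = 1.9132 bits/symbol


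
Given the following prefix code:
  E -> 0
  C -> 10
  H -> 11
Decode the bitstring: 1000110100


Decoding step by step:
Bits 10 -> C
Bits 0 -> E
Bits 0 -> E
Bits 11 -> H
Bits 0 -> E
Bits 10 -> C
Bits 0 -> E


Decoded message: CEEHECE


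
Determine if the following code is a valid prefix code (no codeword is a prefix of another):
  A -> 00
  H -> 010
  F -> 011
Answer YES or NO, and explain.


Checking each pair (does one codeword prefix another?):
  A='00' vs H='010': no prefix
  A='00' vs F='011': no prefix
  H='010' vs A='00': no prefix
  H='010' vs F='011': no prefix
  F='011' vs A='00': no prefix
  F='011' vs H='010': no prefix
No violation found over all pairs.

YES -- this is a valid prefix code. No codeword is a prefix of any other codeword.


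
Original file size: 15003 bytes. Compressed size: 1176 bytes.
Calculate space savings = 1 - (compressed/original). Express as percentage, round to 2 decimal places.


ratio = compressed/original = 1176/15003 = 0.078384
savings = 1 - ratio = 1 - 0.078384 = 0.921616
as a percentage: 0.921616 * 100 = 92.16%

Space savings = 1 - 1176/15003 = 92.16%


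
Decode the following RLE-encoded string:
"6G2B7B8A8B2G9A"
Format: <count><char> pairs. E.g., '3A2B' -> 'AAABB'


Expanding each <count><char> pair:
  6G -> 'GGGGGG'
  2B -> 'BB'
  7B -> 'BBBBBBB'
  8A -> 'AAAAAAAA'
  8B -> 'BBBBBBBB'
  2G -> 'GG'
  9A -> 'AAAAAAAAA'

Decoded = GGGGGGBBBBBBBBBAAAAAAAABBBBBBBBGGAAAAAAAAA


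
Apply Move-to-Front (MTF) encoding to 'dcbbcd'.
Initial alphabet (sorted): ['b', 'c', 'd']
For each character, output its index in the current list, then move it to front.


MTF encoding:
'd': index 2 in ['b', 'c', 'd'] -> ['d', 'b', 'c']
'c': index 2 in ['d', 'b', 'c'] -> ['c', 'd', 'b']
'b': index 2 in ['c', 'd', 'b'] -> ['b', 'c', 'd']
'b': index 0 in ['b', 'c', 'd'] -> ['b', 'c', 'd']
'c': index 1 in ['b', 'c', 'd'] -> ['c', 'b', 'd']
'd': index 2 in ['c', 'b', 'd'] -> ['d', 'c', 'b']


Output: [2, 2, 2, 0, 1, 2]


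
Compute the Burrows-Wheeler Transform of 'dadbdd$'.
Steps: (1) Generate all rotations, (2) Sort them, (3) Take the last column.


Rotations (sorted):
  0: $dadbdd -> last char: d
  1: adbdd$d -> last char: d
  2: bdd$dad -> last char: d
  3: d$dadbd -> last char: d
  4: dadbdd$ -> last char: $
  5: dbdd$da -> last char: a
  6: dd$dadb -> last char: b


BWT = dddd$ab


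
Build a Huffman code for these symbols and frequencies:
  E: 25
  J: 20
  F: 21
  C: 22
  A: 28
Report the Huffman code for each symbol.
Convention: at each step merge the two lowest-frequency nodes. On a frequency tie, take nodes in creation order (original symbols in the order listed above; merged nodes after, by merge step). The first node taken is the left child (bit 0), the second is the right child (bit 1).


Huffman tree construction:
Step 1: Merge J(20) + F(21) = 41
Step 2: Merge C(22) + E(25) = 47
Step 3: Merge A(28) + (J+F)(41) = 69
Step 4: Merge (C+E)(47) + (A+(J+F))(69) = 116
Read each symbol's code off the tree from the root (left child = 0, right child = 1).

Codes:
  E: 01 (length 2)
  J: 110 (length 3)
  F: 111 (length 3)
  C: 00 (length 2)
  A: 10 (length 2)
Average code length: 273/116 = 2.3534 bits/symbol


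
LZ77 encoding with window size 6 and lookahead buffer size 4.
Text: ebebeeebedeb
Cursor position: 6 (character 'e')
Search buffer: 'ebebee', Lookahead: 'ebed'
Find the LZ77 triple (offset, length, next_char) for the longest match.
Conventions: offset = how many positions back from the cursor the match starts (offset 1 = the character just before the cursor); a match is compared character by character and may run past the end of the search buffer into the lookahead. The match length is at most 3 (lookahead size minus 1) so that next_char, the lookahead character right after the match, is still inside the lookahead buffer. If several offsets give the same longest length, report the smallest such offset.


Try each offset into the search buffer:
  offset=1 (pos 5, char 'e'): match length 1
  offset=2 (pos 4, char 'e'): match length 1
  offset=3 (pos 3, char 'b'): match length 0
  offset=4 (pos 2, char 'e'): match length 3
  offset=5 (pos 1, char 'b'): match length 0
  offset=6 (pos 0, char 'e'): match length 3
Longest match has length 3, found at offsets 4, 6; take the smallest, offset 4.
next_char = character at position 6 + 3 = 9 -> 'd'

Best match: offset=4, length=3 (matching 'ebe' starting at position 2)
LZ77 triple: (4, 3, 'd')


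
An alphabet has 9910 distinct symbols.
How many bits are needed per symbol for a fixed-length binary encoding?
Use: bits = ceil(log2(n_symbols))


log2(9910) = 13.2747
Bracket: 2^13 = 8192 < 9910 <= 2^14 = 16384
So ceil(log2(9910)) = 14

bits = ceil(log2(9910)) = ceil(13.2747) = 14 bits


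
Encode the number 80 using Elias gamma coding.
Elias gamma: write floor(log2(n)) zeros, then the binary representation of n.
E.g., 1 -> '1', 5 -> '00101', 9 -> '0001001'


num_bits = floor(log2(80)) + 1 = 7
leading_zeros = num_bits - 1 = 6
binary(80) = 1010000

Elias gamma(80) = '000000' + '1010000' = 0000001010000 (13 bits)


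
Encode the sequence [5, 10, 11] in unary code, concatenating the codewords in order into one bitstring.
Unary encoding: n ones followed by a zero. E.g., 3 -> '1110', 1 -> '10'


Encode each number as n ones followed by a terminating 0:
  5 -> 111110 (6 bits)
  10 -> 11111111110 (11 bits)
  11 -> 111111111110 (12 bits)
Total length = 6 + 11 + 12 = 29 bits.

Unary([5, 10, 11]) = 11111011111111110111111111110 (29 bits)


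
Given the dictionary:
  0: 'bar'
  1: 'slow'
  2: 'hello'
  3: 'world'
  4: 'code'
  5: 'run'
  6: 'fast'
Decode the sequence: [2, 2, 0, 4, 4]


Look up each index in the dictionary:
  2 -> 'hello'
  2 -> 'hello'
  0 -> 'bar'
  4 -> 'code'
  4 -> 'code'

Decoded: "hello hello bar code code"


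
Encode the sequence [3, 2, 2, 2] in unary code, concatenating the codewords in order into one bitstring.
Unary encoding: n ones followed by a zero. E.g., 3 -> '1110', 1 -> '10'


Encode each number as n ones followed by a terminating 0:
  3 -> 1110 (4 bits)
  2 -> 110 (3 bits)
  2 -> 110 (3 bits)
  2 -> 110 (3 bits)
Total length = 4 + 3 + 3 + 3 = 13 bits.

Unary([3, 2, 2, 2]) = 1110110110110 (13 bits)


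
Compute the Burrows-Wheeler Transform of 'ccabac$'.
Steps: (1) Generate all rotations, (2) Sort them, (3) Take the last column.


Rotations (sorted):
  0: $ccabac -> last char: c
  1: abac$cc -> last char: c
  2: ac$ccab -> last char: b
  3: bac$cca -> last char: a
  4: c$ccaba -> last char: a
  5: cabac$c -> last char: c
  6: ccabac$ -> last char: $


BWT = ccbaac$


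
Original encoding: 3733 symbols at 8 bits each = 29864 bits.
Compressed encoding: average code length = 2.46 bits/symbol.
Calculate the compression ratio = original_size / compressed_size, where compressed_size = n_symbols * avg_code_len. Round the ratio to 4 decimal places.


original_size = n_symbols * orig_bits = 3733 * 8 = 29864 bits
compressed_size = n_symbols * avg_code_len = 3733 * 2.46 = 9183.18 bits
ratio = original_size / compressed_size = 29864 / 9183.18 = 3.252

Compression ratio = 3.252


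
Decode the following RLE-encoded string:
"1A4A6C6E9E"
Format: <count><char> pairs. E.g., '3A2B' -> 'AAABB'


Expanding each <count><char> pair:
  1A -> 'A'
  4A -> 'AAAA'
  6C -> 'CCCCCC'
  6E -> 'EEEEEE'
  9E -> 'EEEEEEEEE'

Decoded = AAAAACCCCCCEEEEEEEEEEEEEEE


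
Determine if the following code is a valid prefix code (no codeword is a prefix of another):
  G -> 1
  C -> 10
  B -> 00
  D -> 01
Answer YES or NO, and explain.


Checking each pair (does one codeword prefix another?):
  G='1' vs C='10': prefix -- VIOLATION

NO -- this is NOT a valid prefix code. G (1) is a prefix of C (10).


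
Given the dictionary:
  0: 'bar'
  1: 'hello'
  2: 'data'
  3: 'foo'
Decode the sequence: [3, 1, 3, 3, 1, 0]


Look up each index in the dictionary:
  3 -> 'foo'
  1 -> 'hello'
  3 -> 'foo'
  3 -> 'foo'
  1 -> 'hello'
  0 -> 'bar'

Decoded: "foo hello foo foo hello bar"


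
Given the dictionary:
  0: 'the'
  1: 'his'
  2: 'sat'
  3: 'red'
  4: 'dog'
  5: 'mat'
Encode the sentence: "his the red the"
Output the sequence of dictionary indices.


Look up each word in the dictionary:
  'his' -> 1
  'the' -> 0
  'red' -> 3
  'the' -> 0

Encoded: [1, 0, 3, 0]


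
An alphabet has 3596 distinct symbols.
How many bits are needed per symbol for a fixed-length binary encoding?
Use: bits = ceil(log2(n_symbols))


log2(3596) = 11.8122
Bracket: 2^11 = 2048 < 3596 <= 2^12 = 4096
So ceil(log2(3596)) = 12

bits = ceil(log2(3596)) = ceil(11.8122) = 12 bits


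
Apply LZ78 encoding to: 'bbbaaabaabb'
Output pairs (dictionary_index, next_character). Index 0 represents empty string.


LZ78 encoding steps:
Dictionary: {0: ''}
Step 1: w='' (idx 0), next='b' -> output (0, 'b'), add 'b' as idx 1
Step 2: w='b' (idx 1), next='b' -> output (1, 'b'), add 'bb' as idx 2
Step 3: w='' (idx 0), next='a' -> output (0, 'a'), add 'a' as idx 3
Step 4: w='a' (idx 3), next='a' -> output (3, 'a'), add 'aa' as idx 4
Step 5: w='b' (idx 1), next='a' -> output (1, 'a'), add 'ba' as idx 5
Step 6: w='a' (idx 3), next='b' -> output (3, 'b'), add 'ab' as idx 6
Step 7: w='b' (idx 1), end of input -> output (1, '')


Encoded: [(0, 'b'), (1, 'b'), (0, 'a'), (3, 'a'), (1, 'a'), (3, 'b'), (1, '')]


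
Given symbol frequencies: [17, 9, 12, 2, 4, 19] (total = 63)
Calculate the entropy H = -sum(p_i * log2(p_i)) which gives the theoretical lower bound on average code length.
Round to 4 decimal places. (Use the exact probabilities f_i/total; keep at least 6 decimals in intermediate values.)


Per-symbol terms -p_i * log2(p_i) with p_i = f_i/63:
  p = 17/63 = 0.269841: log2(p) = -1.889817, -p*log2(p) = 0.509951
  p = 9/63 = 0.142857: log2(p) = -2.807355, -p*log2(p) = 0.401051
  p = 12/63 = 0.190476: log2(p) = -2.392317, -p*log2(p) = 0.455680
  p = 2/63 = 0.031746: log2(p) = -4.977280, -p*log2(p) = 0.158009
  p = 4/63 = 0.063492: log2(p) = -3.977280, -p*log2(p) = 0.252526
  p = 19/63 = 0.301587: log2(p) = -1.729352, -p*log2(p) = 0.521551
H = 0.509951 + 0.401051 + 0.455680 + 0.158009 + 0.252526 + 0.521551 = 2.298768

H = 2.2988 bits/symbol


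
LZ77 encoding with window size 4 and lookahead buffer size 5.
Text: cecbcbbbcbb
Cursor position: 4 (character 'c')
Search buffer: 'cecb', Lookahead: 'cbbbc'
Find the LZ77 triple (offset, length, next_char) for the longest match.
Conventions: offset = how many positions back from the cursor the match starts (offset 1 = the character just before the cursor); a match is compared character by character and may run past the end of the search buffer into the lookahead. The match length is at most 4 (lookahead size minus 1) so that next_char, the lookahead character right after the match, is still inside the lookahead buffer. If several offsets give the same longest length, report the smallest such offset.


Try each offset into the search buffer:
  offset=1 (pos 3, char 'b'): match length 0
  offset=2 (pos 2, char 'c'): match length 2
  offset=3 (pos 1, char 'e'): match length 0
  offset=4 (pos 0, char 'c'): match length 1
Longest match has length 2 at offset 2.
next_char = character at position 4 + 2 = 6 -> 'b'

Best match: offset=2, length=2 (matching 'cb' starting at position 2)
LZ77 triple: (2, 2, 'b')


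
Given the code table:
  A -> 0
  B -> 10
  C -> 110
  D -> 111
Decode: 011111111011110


Decoding:
0 -> A
111 -> D
111 -> D
110 -> C
111 -> D
10 -> B


Result: ADDCDB


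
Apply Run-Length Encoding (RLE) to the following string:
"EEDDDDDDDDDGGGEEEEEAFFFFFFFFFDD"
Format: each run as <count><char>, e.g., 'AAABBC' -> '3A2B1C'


Scanning runs left to right:
  i=0: run of 'E' x 2 -> '2E'
  i=2: run of 'D' x 9 -> '9D'
  i=11: run of 'G' x 3 -> '3G'
  i=14: run of 'E' x 5 -> '5E'
  i=19: run of 'A' x 1 -> '1A'
  i=20: run of 'F' x 9 -> '9F'
  i=29: run of 'D' x 2 -> '2D'

RLE = 2E9D3G5E1A9F2D


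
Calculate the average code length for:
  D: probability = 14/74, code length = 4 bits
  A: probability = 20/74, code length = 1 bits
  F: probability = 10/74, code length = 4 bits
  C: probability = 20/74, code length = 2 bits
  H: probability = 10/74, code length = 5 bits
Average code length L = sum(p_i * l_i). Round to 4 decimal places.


Weighted contributions p_i * l_i:
  D: (14/74) * 4 = 56/74
  A: (20/74) * 1 = 20/74
  F: (10/74) * 4 = 40/74
  C: (20/74) * 2 = 40/74
  H: (10/74) * 5 = 50/74
Sum = (56 + 20 + 40 + 40 + 50)/74 = 206/74

L = 206/74 = 2.7838 bits/symbol


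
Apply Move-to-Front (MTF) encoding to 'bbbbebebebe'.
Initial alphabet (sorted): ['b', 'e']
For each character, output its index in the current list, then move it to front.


MTF encoding:
'b': index 0 in ['b', 'e'] -> ['b', 'e']
'b': index 0 in ['b', 'e'] -> ['b', 'e']
'b': index 0 in ['b', 'e'] -> ['b', 'e']
'b': index 0 in ['b', 'e'] -> ['b', 'e']
'e': index 1 in ['b', 'e'] -> ['e', 'b']
'b': index 1 in ['e', 'b'] -> ['b', 'e']
'e': index 1 in ['b', 'e'] -> ['e', 'b']
'b': index 1 in ['e', 'b'] -> ['b', 'e']
'e': index 1 in ['b', 'e'] -> ['e', 'b']
'b': index 1 in ['e', 'b'] -> ['b', 'e']
'e': index 1 in ['b', 'e'] -> ['e', 'b']


Output: [0, 0, 0, 0, 1, 1, 1, 1, 1, 1, 1]


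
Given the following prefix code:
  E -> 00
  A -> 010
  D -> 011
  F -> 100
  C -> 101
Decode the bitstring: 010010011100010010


Decoding step by step:
Bits 010 -> A
Bits 010 -> A
Bits 011 -> D
Bits 100 -> F
Bits 010 -> A
Bits 010 -> A


Decoded message: AADFAA


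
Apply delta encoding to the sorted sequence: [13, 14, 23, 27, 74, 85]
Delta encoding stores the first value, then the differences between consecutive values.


First value: 13
Deltas:
  14 - 13 = 1
  23 - 14 = 9
  27 - 23 = 4
  74 - 27 = 47
  85 - 74 = 11


Delta encoded: [13, 1, 9, 4, 47, 11]


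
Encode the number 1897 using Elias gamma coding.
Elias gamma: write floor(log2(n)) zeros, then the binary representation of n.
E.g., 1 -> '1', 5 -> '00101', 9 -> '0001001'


num_bits = floor(log2(1897)) + 1 = 11
leading_zeros = num_bits - 1 = 10
binary(1897) = 11101101001

Elias gamma(1897) = '0000000000' + '11101101001' = 000000000011101101001 (21 bits)


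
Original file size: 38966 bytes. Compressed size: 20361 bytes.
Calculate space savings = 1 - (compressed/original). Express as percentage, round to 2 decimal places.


ratio = compressed/original = 20361/38966 = 0.522532
savings = 1 - ratio = 1 - 0.522532 = 0.477468
as a percentage: 0.477468 * 100 = 47.75%

Space savings = 1 - 20361/38966 = 47.75%


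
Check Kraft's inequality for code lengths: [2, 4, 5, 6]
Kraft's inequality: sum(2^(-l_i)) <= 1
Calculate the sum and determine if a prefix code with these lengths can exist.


Sum = 2^(-2) + 2^(-4) + 2^(-5) + 2^(-6)
    = 0.25 + 0.0625 + 0.03125 + 0.015625
    = 23/64 = 0.359375
Since 0.359375 <= 1, Kraft's inequality IS satisfied.
A prefix code with these lengths CAN exist.

Kraft sum = 0.359375. Satisfied.


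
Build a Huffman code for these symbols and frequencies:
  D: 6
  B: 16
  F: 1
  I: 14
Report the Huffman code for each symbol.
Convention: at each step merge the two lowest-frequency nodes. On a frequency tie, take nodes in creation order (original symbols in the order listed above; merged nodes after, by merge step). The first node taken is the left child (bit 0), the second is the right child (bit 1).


Huffman tree construction:
Step 1: Merge F(1) + D(6) = 7
Step 2: Merge (F+D)(7) + I(14) = 21
Step 3: Merge B(16) + ((F+D)+I)(21) = 37
Read each symbol's code off the tree from the root (left child = 0, right child = 1).

Codes:
  D: 101 (length 3)
  B: 0 (length 1)
  F: 100 (length 3)
  I: 11 (length 2)
Average code length: 65/37 = 1.7568 bits/symbol


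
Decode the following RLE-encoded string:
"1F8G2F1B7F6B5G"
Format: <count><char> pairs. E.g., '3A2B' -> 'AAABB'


Expanding each <count><char> pair:
  1F -> 'F'
  8G -> 'GGGGGGGG'
  2F -> 'FF'
  1B -> 'B'
  7F -> 'FFFFFFF'
  6B -> 'BBBBBB'
  5G -> 'GGGGG'

Decoded = FGGGGGGGGFFBFFFFFFFBBBBBBGGGGG


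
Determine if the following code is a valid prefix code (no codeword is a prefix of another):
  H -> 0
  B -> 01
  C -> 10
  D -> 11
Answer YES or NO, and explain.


Checking each pair (does one codeword prefix another?):
  H='0' vs B='01': prefix -- VIOLATION

NO -- this is NOT a valid prefix code. H (0) is a prefix of B (01).


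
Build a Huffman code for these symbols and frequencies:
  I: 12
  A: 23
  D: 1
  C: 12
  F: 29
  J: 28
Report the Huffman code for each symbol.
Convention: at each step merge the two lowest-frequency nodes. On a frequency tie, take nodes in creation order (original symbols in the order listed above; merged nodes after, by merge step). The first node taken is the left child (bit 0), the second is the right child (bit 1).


Huffman tree construction:
Step 1: Merge D(1) + I(12) = 13
Step 2: Merge C(12) + (D+I)(13) = 25
Step 3: Merge A(23) + (C+(D+I))(25) = 48
Step 4: Merge J(28) + F(29) = 57
Step 5: Merge (A+(C+(D+I)))(48) + (J+F)(57) = 105
Read each symbol's code off the tree from the root (left child = 0, right child = 1).

Codes:
  I: 0111 (length 4)
  A: 00 (length 2)
  D: 0110 (length 4)
  C: 010 (length 3)
  F: 11 (length 2)
  J: 10 (length 2)
Average code length: 248/105 = 2.3619 bits/symbol


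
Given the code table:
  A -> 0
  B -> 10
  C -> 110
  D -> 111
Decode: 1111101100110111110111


Decoding:
111 -> D
110 -> C
110 -> C
0 -> A
110 -> C
111 -> D
110 -> C
111 -> D


Result: DCCACDCD


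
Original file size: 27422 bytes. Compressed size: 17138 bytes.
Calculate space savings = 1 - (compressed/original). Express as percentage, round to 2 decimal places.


ratio = compressed/original = 17138/27422 = 0.624973
savings = 1 - ratio = 1 - 0.624973 = 0.375027
as a percentage: 0.375027 * 100 = 37.5%

Space savings = 1 - 17138/27422 = 37.5%


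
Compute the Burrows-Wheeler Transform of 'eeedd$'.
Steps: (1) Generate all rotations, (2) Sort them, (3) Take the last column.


Rotations (sorted):
  0: $eeedd -> last char: d
  1: d$eeed -> last char: d
  2: dd$eee -> last char: e
  3: edd$ee -> last char: e
  4: eedd$e -> last char: e
  5: eeedd$ -> last char: $


BWT = ddeee$


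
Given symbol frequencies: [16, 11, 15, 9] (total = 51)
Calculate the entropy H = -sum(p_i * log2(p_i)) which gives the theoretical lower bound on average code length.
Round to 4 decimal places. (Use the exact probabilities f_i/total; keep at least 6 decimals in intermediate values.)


Per-symbol terms -p_i * log2(p_i) with p_i = f_i/51:
  p = 16/51 = 0.313725: log2(p) = -1.672425, -p*log2(p) = 0.524682
  p = 11/51 = 0.215686: log2(p) = -2.212994, -p*log2(p) = 0.477312
  p = 15/51 = 0.294118: log2(p) = -1.765535, -p*log2(p) = 0.519275
  p = 9/51 = 0.176471: log2(p) = -2.502500, -p*log2(p) = 0.441618
H = 0.524682 + 0.477312 + 0.519275 + 0.441618 = 1.962887

H = 1.9629 bits/symbol


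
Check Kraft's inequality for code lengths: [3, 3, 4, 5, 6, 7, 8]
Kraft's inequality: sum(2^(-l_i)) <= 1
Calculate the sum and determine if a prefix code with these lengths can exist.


Sum = 2^(-3) + 2^(-3) + 2^(-4) + 2^(-5) + 2^(-6) + 2^(-7) + 2^(-8)
    = 0.125 + 0.125 + 0.0625 + 0.03125 + 0.015625 + 0.0078125 + 0.00390625
    = 95/256 = 0.37109375
Since 0.37109375 <= 1, Kraft's inequality IS satisfied.
A prefix code with these lengths CAN exist.

Kraft sum = 0.37109375. Satisfied.


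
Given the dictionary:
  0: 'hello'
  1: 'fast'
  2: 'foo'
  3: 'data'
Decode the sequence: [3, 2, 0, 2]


Look up each index in the dictionary:
  3 -> 'data'
  2 -> 'foo'
  0 -> 'hello'
  2 -> 'foo'

Decoded: "data foo hello foo"


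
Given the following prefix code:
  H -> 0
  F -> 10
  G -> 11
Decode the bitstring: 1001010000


Decoding step by step:
Bits 10 -> F
Bits 0 -> H
Bits 10 -> F
Bits 10 -> F
Bits 0 -> H
Bits 0 -> H
Bits 0 -> H


Decoded message: FHFFHHH


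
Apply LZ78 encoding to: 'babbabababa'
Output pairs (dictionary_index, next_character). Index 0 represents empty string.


LZ78 encoding steps:
Dictionary: {0: ''}
Step 1: w='' (idx 0), next='b' -> output (0, 'b'), add 'b' as idx 1
Step 2: w='' (idx 0), next='a' -> output (0, 'a'), add 'a' as idx 2
Step 3: w='b' (idx 1), next='b' -> output (1, 'b'), add 'bb' as idx 3
Step 4: w='a' (idx 2), next='b' -> output (2, 'b'), add 'ab' as idx 4
Step 5: w='ab' (idx 4), next='a' -> output (4, 'a'), add 'aba' as idx 5
Step 6: w='b' (idx 1), next='a' -> output (1, 'a'), add 'ba' as idx 6


Encoded: [(0, 'b'), (0, 'a'), (1, 'b'), (2, 'b'), (4, 'a'), (1, 'a')]


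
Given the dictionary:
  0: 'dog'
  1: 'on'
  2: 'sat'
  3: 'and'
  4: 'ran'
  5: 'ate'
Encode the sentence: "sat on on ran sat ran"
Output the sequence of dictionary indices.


Look up each word in the dictionary:
  'sat' -> 2
  'on' -> 1
  'on' -> 1
  'ran' -> 4
  'sat' -> 2
  'ran' -> 4

Encoded: [2, 1, 1, 4, 2, 4]


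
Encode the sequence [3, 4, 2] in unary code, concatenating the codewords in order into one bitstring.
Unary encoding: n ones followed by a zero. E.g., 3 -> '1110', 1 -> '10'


Encode each number as n ones followed by a terminating 0:
  3 -> 1110 (4 bits)
  4 -> 11110 (5 bits)
  2 -> 110 (3 bits)
Total length = 4 + 5 + 3 = 12 bits.

Unary([3, 4, 2]) = 111011110110 (12 bits)


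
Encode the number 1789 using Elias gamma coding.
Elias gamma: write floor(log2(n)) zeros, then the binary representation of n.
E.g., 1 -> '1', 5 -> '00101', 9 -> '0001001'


num_bits = floor(log2(1789)) + 1 = 11
leading_zeros = num_bits - 1 = 10
binary(1789) = 11011111101

Elias gamma(1789) = '0000000000' + '11011111101' = 000000000011011111101 (21 bits)


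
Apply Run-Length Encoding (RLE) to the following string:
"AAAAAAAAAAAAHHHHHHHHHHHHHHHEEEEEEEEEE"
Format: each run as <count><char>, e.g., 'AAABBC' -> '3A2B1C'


Scanning runs left to right:
  i=0: run of 'A' x 12 -> '12A'
  i=12: run of 'H' x 15 -> '15H'
  i=27: run of 'E' x 10 -> '10E'

RLE = 12A15H10E


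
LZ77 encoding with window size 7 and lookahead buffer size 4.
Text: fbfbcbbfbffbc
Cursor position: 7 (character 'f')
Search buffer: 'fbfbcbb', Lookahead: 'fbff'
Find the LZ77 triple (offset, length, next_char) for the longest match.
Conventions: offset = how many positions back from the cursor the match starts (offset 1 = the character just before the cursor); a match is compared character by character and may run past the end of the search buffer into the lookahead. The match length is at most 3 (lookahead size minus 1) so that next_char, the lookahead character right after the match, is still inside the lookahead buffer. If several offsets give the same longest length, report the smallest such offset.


Try each offset into the search buffer:
  offset=1 (pos 6, char 'b'): match length 0
  offset=2 (pos 5, char 'b'): match length 0
  offset=3 (pos 4, char 'c'): match length 0
  offset=4 (pos 3, char 'b'): match length 0
  offset=5 (pos 2, char 'f'): match length 2
  offset=6 (pos 1, char 'b'): match length 0
  offset=7 (pos 0, char 'f'): match length 3
Longest match has length 3 at offset 7.
next_char = character at position 7 + 3 = 10 -> 'f'

Best match: offset=7, length=3 (matching 'fbf' starting at position 0)
LZ77 triple: (7, 3, 'f')


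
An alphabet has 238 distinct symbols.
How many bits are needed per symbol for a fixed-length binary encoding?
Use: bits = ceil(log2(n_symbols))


log2(238) = 7.8948
Bracket: 2^7 = 128 < 238 <= 2^8 = 256
So ceil(log2(238)) = 8

bits = ceil(log2(238)) = ceil(7.8948) = 8 bits


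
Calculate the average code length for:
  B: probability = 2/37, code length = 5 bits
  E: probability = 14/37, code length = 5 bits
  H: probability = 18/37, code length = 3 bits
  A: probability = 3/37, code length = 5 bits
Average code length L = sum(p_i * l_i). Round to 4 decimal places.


Weighted contributions p_i * l_i:
  B: (2/37) * 5 = 10/37
  E: (14/37) * 5 = 70/37
  H: (18/37) * 3 = 54/37
  A: (3/37) * 5 = 15/37
Sum = (10 + 70 + 54 + 15)/37 = 149/37

L = 149/37 = 4.0270 bits/symbol


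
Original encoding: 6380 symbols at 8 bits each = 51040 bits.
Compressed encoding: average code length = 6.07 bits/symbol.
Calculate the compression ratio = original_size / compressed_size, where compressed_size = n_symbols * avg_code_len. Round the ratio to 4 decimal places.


original_size = n_symbols * orig_bits = 6380 * 8 = 51040 bits
compressed_size = n_symbols * avg_code_len = 6380 * 6.07 = 38726.6 bits
ratio = original_size / compressed_size = 51040 / 38726.6 = 1.318

Compression ratio = 1.318


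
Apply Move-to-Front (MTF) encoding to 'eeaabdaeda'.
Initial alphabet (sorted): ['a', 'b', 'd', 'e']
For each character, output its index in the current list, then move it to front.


MTF encoding:
'e': index 3 in ['a', 'b', 'd', 'e'] -> ['e', 'a', 'b', 'd']
'e': index 0 in ['e', 'a', 'b', 'd'] -> ['e', 'a', 'b', 'd']
'a': index 1 in ['e', 'a', 'b', 'd'] -> ['a', 'e', 'b', 'd']
'a': index 0 in ['a', 'e', 'b', 'd'] -> ['a', 'e', 'b', 'd']
'b': index 2 in ['a', 'e', 'b', 'd'] -> ['b', 'a', 'e', 'd']
'd': index 3 in ['b', 'a', 'e', 'd'] -> ['d', 'b', 'a', 'e']
'a': index 2 in ['d', 'b', 'a', 'e'] -> ['a', 'd', 'b', 'e']
'e': index 3 in ['a', 'd', 'b', 'e'] -> ['e', 'a', 'd', 'b']
'd': index 2 in ['e', 'a', 'd', 'b'] -> ['d', 'e', 'a', 'b']
'a': index 2 in ['d', 'e', 'a', 'b'] -> ['a', 'd', 'e', 'b']


Output: [3, 0, 1, 0, 2, 3, 2, 3, 2, 2]


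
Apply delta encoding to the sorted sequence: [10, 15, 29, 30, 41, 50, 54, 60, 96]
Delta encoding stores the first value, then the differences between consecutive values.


First value: 10
Deltas:
  15 - 10 = 5
  29 - 15 = 14
  30 - 29 = 1
  41 - 30 = 11
  50 - 41 = 9
  54 - 50 = 4
  60 - 54 = 6
  96 - 60 = 36


Delta encoded: [10, 5, 14, 1, 11, 9, 4, 6, 36]


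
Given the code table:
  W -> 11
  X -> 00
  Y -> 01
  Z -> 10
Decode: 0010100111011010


Decoding:
00 -> X
10 -> Z
10 -> Z
01 -> Y
11 -> W
01 -> Y
10 -> Z
10 -> Z


Result: XZZYWYZZ


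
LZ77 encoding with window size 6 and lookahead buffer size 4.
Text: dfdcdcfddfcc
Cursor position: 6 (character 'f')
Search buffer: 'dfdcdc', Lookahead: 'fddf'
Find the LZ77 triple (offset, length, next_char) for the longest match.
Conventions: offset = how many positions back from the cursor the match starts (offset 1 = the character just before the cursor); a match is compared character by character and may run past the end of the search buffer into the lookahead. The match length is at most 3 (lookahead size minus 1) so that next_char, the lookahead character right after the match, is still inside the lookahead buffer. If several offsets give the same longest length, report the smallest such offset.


Try each offset into the search buffer:
  offset=1 (pos 5, char 'c'): match length 0
  offset=2 (pos 4, char 'd'): match length 0
  offset=3 (pos 3, char 'c'): match length 0
  offset=4 (pos 2, char 'd'): match length 0
  offset=5 (pos 1, char 'f'): match length 2
  offset=6 (pos 0, char 'd'): match length 0
Longest match has length 2 at offset 5.
next_char = character at position 6 + 2 = 8 -> 'd'

Best match: offset=5, length=2 (matching 'fd' starting at position 1)
LZ77 triple: (5, 2, 'd')
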